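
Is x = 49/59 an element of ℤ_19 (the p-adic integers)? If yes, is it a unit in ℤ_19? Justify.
x ∈ ℤ_19^× (unit); v_19(x) = 0

ℤ_19 = {x ∈ ℚ_19 : v_19(x) ≥ 0} and ℤ_19^× = {x ∈ ℤ_19 : v_19(x) = 0}. Here v_19(49/59) = v_19(num) − v_19(den) = 0; compare against these criteria.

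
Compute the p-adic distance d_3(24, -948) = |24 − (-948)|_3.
d_3(24, -948) = 1/243

Step 1 — x − y = 24 − (-948) = 972. Step 2 — v_3(972) = 5 (factor: 972 = (3^5 · 4); the sign does not affect v_p). Step 3 — |x − y|_3 = 3^{-5} = 1/243.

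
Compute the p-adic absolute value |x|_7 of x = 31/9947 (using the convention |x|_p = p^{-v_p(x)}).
|31/9947|_7 = 343

Step 1 — compute v_7(x) by factoring powers of 7 out of the numerator and denominator: v_7(31/9947) = -3. Step 2 — apply |x|_p = p^{-v_p(x)} = 7^{3} = 343.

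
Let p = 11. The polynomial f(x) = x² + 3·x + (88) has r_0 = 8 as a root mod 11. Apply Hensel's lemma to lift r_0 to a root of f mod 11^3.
r_2 = 954 (mod 1331)

Hensel: r_{i+1} = r_i − f(r_i)·(f′(r_i))^{-1} mod 11^{i+2}, f′(x) = 2x + 3. Iterate:
  r_0 = 8 (mod 11)
  r_1 = 107 (mod 121)
  r_2 = 954 (mod 1331)
Final: r = 954 satisfies f(r) ≡ 0 mod 11^3.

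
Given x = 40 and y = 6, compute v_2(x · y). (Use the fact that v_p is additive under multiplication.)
v_2(240) = 4

v_p(x) = 3 (factor: 40 = 2^3 · 5); v_p(y) = 1 (factor: 6 = 2^1 · 3). Additivity: v_p(xy) = v_p(x) + v_p(y) = 3 + 1 = 4. (Direct check: xy = 240 = 2^4 · (15).)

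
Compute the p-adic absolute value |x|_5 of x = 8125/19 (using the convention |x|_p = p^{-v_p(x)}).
|8125/19|_5 = 1/625

Step 1 — compute v_5(x) by factoring powers of 5 out of the numerator and denominator: v_5(8125/19) = 4. Step 2 — apply |x|_p = p^{-v_p(x)} = 5^{-4} = 1/625.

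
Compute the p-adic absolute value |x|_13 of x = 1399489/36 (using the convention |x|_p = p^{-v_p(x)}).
|1399489/36|_13 = 1/28561

Step 1 — compute v_13(x) by factoring powers of 13 out of the numerator and denominator: v_13(1399489/36) = 4. Step 2 — apply |x|_p = p^{-v_p(x)} = 13^{-4} = 1/28561.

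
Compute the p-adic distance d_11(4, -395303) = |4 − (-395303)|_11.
d_11(4, -395303) = 1/14641

Step 1 — x − y = 4 − (-395303) = 395307. Step 2 — v_11(395307) = 4 (factor: 395307 = (11^4 · 27); the sign does not affect v_p). Step 3 — |x − y|_11 = 11^{-4} = 1/14641.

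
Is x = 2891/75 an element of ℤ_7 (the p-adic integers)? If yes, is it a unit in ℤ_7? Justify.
x ∈ ℤ_7 but not a unit; v_7(x) = 2 > 0

ℤ_7 = {x ∈ ℚ_7 : v_7(x) ≥ 0} and ℤ_7^× = {x ∈ ℤ_7 : v_7(x) = 0}. Here v_7(2891/75) = v_7(num) − v_7(den) = 2; compare against these criteria.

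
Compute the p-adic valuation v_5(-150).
v_5(-150) = 2

v_5(n) is the largest exponent k such that 5^k divides n. Factor out: -150 = -5^2 · 6. (Sign doesn't affect v_p.) So v_5(-150) = 2.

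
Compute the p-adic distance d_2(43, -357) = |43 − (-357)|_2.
d_2(43, -357) = 1/16

Step 1 — x − y = 43 − (-357) = 400. Step 2 — v_2(400) = 4 (factor: 400 = (2^4 · 25); the sign does not affect v_p). Step 3 — |x − y|_2 = 2^{-4} = 1/16.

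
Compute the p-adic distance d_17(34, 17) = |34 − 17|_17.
d_17(34, 17) = 1/17

Step 1 — x − y = 34 − 17 = 17. Step 2 — v_17(17) = 1 (factor: 17 = (17^1 · 1); the sign does not affect v_p). Step 3 — |x − y|_17 = 17^{-1} = 1/17.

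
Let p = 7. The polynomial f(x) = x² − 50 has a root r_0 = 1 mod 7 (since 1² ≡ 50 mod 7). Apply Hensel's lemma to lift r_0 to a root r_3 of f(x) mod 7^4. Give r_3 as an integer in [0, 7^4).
r_3 = 1226 (mod 2401)

Hensel's recurrence: r_{i+1} = r_i − f(r_i)·(f′(r_i))^{-1} mod 7^{i+2}, with f′(x) = 2x. Iterate:
  r_0 = 1 (mod 7)
  r_1 = 1 (mod 49)
  r_2 = 197 (mod 343)
  r_3 = 1226 (mod 2401)
Final: r_3 = 1226, and one checks f(r_3) ≡ 0 mod 7^4.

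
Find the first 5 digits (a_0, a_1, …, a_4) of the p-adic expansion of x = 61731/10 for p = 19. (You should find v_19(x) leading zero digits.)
(a_0, …, a_4) = (0, 0, 0, 18, 1)

v_19(61731/10) = 3, so a_0 = ... = a_2 = 0. Factor out: x = 19^3 · u with u = 9/10 a unit in ℤ_19. Expand u iteratively via a_{v+i} = u_i mod 19, u_{i+1} = (u_i − a_{v+i})/19:
  u_0 = 9/10;  a_3 = 18;  u_1 = (u_0 − 18)/19 = -9/10
  u_1 = -9/10;  a_4 = 1;  u_2 = (u_1 − 1)/19 = -1/10
Digits: (0, 0, 0, 18, 1).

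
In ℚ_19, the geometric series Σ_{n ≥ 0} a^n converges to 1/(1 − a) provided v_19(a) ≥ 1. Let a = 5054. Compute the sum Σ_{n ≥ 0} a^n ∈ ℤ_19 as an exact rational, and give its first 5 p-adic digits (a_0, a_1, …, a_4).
Σ a^n = 1/(1 − a) = -1/5053;  first 5 digits = (1, 0, 14, 0, 6)

v_19(a) = 2 ≥ 1, so the series converges in ℤ_19 to 1/(1 − a) = 1/(1 − 5054) = -1/5053. Expand this rational in ℤ_19: compute digits iteratively via d_i = x_i mod 19, x_{i+1} = (x_i − d_i)/19. The first 5 digits are (1, 0, 14, 0, 6).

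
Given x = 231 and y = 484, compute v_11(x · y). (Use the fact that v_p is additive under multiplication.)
v_11(111804) = 3

v_p(x) = 1 (factor: 231 = 11^1 · 21); v_p(y) = 2 (factor: 484 = 11^2 · 4). Additivity: v_p(xy) = v_p(x) + v_p(y) = 1 + 2 = 3. (Direct check: xy = 111804 = 11^3 · (84).)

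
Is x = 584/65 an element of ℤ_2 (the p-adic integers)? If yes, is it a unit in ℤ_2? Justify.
x ∈ ℤ_2 but not a unit; v_2(x) = 3 > 0

ℤ_2 = {x ∈ ℚ_2 : v_2(x) ≥ 0} and ℤ_2^× = {x ∈ ℤ_2 : v_2(x) = 0}. Here v_2(584/65) = v_2(num) − v_2(den) = 3; compare against these criteria.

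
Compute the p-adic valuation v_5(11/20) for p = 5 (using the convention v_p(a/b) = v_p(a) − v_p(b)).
v_5(11/20) = -1

Factor powers of 5 from the numerator and denominator of the reduced fraction: 11 = 5^0 · 11 and 20 = 5^1 · 4. Apply v_p(a/b) = v_p(a) − v_p(b): v_5(11/20) = 0 − 1 = -1.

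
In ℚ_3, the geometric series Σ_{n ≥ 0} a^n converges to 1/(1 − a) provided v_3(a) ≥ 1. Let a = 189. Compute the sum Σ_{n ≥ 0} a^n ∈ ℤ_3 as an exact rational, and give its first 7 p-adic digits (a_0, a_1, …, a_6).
Σ a^n = 1/(1 − a) = -1/188;  first 7 digits = (1, 0, 0, 1, 2, 0, 1)

v_3(a) = 3 ≥ 1, so the series converges in ℤ_3 to 1/(1 − a) = 1/(1 − 189) = -1/188. Expand this rational in ℤ_3: compute digits iteratively via d_i = x_i mod 3, x_{i+1} = (x_i − d_i)/3. The first 7 digits are (1, 0, 0, 1, 2, 0, 1).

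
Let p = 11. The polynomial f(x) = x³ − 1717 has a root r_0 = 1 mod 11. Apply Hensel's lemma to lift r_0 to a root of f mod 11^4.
r_3 = 8801 (mod 14641)

Hensel: r_{i+1} = r_i − f(r_i)/f′(r_i) mod 11^{i+2}, where f′(x) = 3x². Iterate:
  r_0 = 1 (mod 11)
  r_1 = 89 (mod 121)
  r_2 = 815 (mod 1331)
  r_3 = 8801 (mod 14641)
Final: r = 8801 with f(r) ≡ 0 mod 11^4.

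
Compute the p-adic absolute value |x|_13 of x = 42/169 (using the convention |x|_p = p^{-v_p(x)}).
|42/169|_13 = 169

Step 1 — compute v_13(x) by factoring powers of 13 out of the numerator and denominator: v_13(42/169) = -2. Step 2 — apply |x|_p = p^{-v_p(x)} = 13^{2} = 169.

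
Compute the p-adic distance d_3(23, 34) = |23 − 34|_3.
d_3(23, 34) = 1

Step 1 — x − y = 23 − 34 = -11. Step 2 — v_3(-11) = 0 (factor: -11 = −(3^0 · 11); the sign does not affect v_p). Step 3 — |x − y|_3 = 3^{0} = 1.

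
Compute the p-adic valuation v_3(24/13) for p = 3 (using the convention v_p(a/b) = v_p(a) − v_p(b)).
v_3(24/13) = 1

Factor powers of 3 from the numerator and denominator of the reduced fraction: 24 = 3^1 · 8 and 13 = 3^0 · 13. Apply v_p(a/b) = v_p(a) − v_p(b): v_3(24/13) = 1 − 0 = 1.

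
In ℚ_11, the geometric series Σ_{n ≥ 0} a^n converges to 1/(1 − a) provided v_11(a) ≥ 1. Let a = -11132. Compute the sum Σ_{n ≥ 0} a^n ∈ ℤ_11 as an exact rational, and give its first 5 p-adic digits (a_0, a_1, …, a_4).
Σ a^n = 1/(1 − a) = 1/11133;  first 5 digits = (1, 0, 7, 2, 4)

v_11(a) = 2 ≥ 1, so the series converges in ℤ_11 to 1/(1 − a) = 1/(1 − (-11132)) = 1/11133. Expand this rational in ℤ_11: compute digits iteratively via d_i = x_i mod 11, x_{i+1} = (x_i − d_i)/11. The first 5 digits are (1, 0, 7, 2, 4).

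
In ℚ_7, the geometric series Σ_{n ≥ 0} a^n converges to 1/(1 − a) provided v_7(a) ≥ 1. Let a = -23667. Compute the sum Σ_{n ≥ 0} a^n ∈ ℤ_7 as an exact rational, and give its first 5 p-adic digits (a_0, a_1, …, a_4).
Σ a^n = 1/(1 − a) = 1/23668;  first 5 digits = (1, 0, 0, 1, 4)

v_7(a) = 3 ≥ 1, so the series converges in ℤ_7 to 1/(1 − a) = 1/(1 − (-23667)) = 1/23668. Expand this rational in ℤ_7: compute digits iteratively via d_i = x_i mod 7, x_{i+1} = (x_i − d_i)/7. The first 5 digits are (1, 0, 0, 1, 4).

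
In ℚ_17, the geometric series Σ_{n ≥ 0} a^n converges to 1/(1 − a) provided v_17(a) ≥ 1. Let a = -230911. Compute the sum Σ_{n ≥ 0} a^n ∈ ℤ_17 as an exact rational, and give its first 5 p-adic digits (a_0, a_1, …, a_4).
Σ a^n = 1/(1 − a) = 1/230912;  first 5 digits = (1, 0, 0, 4, 14)

v_17(a) = 3 ≥ 1, so the series converges in ℤ_17 to 1/(1 − a) = 1/(1 − (-230911)) = 1/230912. Expand this rational in ℤ_17: compute digits iteratively via d_i = x_i mod 17, x_{i+1} = (x_i − d_i)/17. The first 5 digits are (1, 0, 0, 4, 14).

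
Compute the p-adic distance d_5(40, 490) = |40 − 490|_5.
d_5(40, 490) = 1/25

Step 1 — x − y = 40 − 490 = -450. Step 2 — v_5(-450) = 2 (factor: -450 = −(5^2 · 18); the sign does not affect v_p). Step 3 — |x − y|_5 = 5^{-2} = 1/25.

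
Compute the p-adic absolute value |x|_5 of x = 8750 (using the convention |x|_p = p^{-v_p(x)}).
|8750|_5 = 1/625

Step 1 — compute v_5(x) by factoring powers of 5 out of the numerator and denominator: v_5(8750) = 4. Step 2 — apply |x|_p = p^{-v_p(x)} = 5^{-4} = 1/625.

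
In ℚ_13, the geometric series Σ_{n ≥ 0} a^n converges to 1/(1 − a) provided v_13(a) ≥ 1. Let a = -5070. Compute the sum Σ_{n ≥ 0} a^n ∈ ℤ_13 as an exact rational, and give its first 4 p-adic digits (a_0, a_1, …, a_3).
Σ a^n = 1/(1 − a) = 1/5071;  first 4 digits = (1, 0, 9, 10)

v_13(a) = 2 ≥ 1, so the series converges in ℤ_13 to 1/(1 − a) = 1/(1 − (-5070)) = 1/5071. Expand this rational in ℤ_13: compute digits iteratively via d_i = x_i mod 13, x_{i+1} = (x_i − d_i)/13. The first 4 digits are (1, 0, 9, 10).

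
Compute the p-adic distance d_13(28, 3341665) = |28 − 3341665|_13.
d_13(28, 3341665) = 1/371293

Step 1 — x − y = 28 − 3341665 = -3341637. Step 2 — v_13(-3341637) = 5 (factor: -3341637 = −(13^5 · 9); the sign does not affect v_p). Step 3 — |x − y|_13 = 13^{-5} = 1/371293.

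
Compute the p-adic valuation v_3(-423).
v_3(-423) = 2

v_3(n) is the largest exponent k such that 3^k divides n. Factor out: -423 = -3^2 · 47. (Sign doesn't affect v_p.) So v_3(-423) = 2.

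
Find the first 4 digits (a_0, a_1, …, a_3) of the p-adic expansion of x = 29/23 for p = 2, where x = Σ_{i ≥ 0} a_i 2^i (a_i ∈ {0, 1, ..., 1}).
(a_0, …, a_3) = (1, 1, 0, 1)

v_2(29/23) = 0 (numerator and denominator both coprime to 2), so x ∈ ℤ_2^×. Compute digits iteratively via a_i = x_i mod 2, x_{i+1} = (x_i − a_i)/2, with x_0 = x:
  x_0 = 29/23;  a_0 = 1;  x_1 = (x_0 − 1)/2 = 3/23
  x_1 = 3/23;  a_1 = 1;  x_2 = (x_1 − 1)/2 = -10/23
  x_2 = -10/23;  a_2 = 0;  x_3 = (x_2 − 0)/2 = -5/23
  x_3 = -5/23;  a_3 = 1;  x_4 = (x_3 − 1)/2 = -14/23
Digits: (1, 1, 0, 1).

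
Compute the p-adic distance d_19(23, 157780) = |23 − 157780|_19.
d_19(23, 157780) = 1/6859

Step 1 — x − y = 23 − 157780 = -157757. Step 2 — v_19(-157757) = 3 (factor: -157757 = −(19^3 · 23); the sign does not affect v_p). Step 3 — |x − y|_19 = 19^{-3} = 1/6859.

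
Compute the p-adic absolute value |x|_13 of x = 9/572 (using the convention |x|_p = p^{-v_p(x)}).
|9/572|_13 = 13

Step 1 — compute v_13(x) by factoring powers of 13 out of the numerator and denominator: v_13(9/572) = -1. Step 2 — apply |x|_p = p^{-v_p(x)} = 13^{1} = 13.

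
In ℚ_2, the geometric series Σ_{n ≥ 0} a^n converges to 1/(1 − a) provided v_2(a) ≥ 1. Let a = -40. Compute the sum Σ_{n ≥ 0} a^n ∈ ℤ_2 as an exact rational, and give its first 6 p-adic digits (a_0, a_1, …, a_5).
Σ a^n = 1/(1 − a) = 1/41;  first 6 digits = (1, 0, 0, 1, 1, 0)

v_2(a) = 3 ≥ 1, so the series converges in ℤ_2 to 1/(1 − a) = 1/(1 − (-40)) = 1/41. Expand this rational in ℤ_2: compute digits iteratively via d_i = x_i mod 2, x_{i+1} = (x_i − d_i)/2. The first 6 digits are (1, 0, 0, 1, 1, 0).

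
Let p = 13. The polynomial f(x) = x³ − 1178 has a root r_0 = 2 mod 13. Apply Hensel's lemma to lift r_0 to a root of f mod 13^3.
r_2 = 15 (mod 2197)

Hensel: r_{i+1} = r_i − f(r_i)/f′(r_i) mod 13^{i+2}, where f′(x) = 3x². Iterate:
  r_0 = 2 (mod 13)
  r_1 = 15 (mod 169)
  r_2 = 15 (mod 2197)
Final: r = 15 with f(r) ≡ 0 mod 13^3.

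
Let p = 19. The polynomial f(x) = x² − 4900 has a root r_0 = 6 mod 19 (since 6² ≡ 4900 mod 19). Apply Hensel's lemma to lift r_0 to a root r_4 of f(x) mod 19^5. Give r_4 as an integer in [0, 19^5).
r_4 = 2476029 (mod 2476099)

Hensel's recurrence: r_{i+1} = r_i − f(r_i)·(f′(r_i))^{-1} mod 19^{i+2}, with f′(x) = 2x. Iterate:
  r_0 = 6 (mod 19)
  r_1 = 291 (mod 361)
  r_2 = 6789 (mod 6859)
  r_3 = 130251 (mod 130321)
  r_4 = 2476029 (mod 2476099)
Final: r_4 = 2476029, and one checks f(r_4) ≡ 0 mod 19^5.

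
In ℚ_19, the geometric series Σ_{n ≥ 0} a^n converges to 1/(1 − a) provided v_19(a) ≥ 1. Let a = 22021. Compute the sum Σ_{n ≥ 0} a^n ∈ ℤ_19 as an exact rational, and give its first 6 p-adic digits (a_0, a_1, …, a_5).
Σ a^n = 1/(1 − a) = -1/22020;  first 6 digits = (1, 0, 4, 3, 16, 5)

v_19(a) = 2 ≥ 1, so the series converges in ℤ_19 to 1/(1 − a) = 1/(1 − 22021) = -1/22020. Expand this rational in ℤ_19: compute digits iteratively via d_i = x_i mod 19, x_{i+1} = (x_i − d_i)/19. The first 6 digits are (1, 0, 4, 3, 16, 5).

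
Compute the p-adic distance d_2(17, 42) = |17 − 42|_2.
d_2(17, 42) = 1

Step 1 — x − y = 17 − 42 = -25. Step 2 — v_2(-25) = 0 (factor: -25 = −(2^0 · 25); the sign does not affect v_p). Step 3 — |x − y|_2 = 2^{0} = 1.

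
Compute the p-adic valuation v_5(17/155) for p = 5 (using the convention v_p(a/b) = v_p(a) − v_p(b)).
v_5(17/155) = -1

Factor powers of 5 from the numerator and denominator of the reduced fraction: 17 = 5^0 · 17 and 155 = 5^1 · 31. Apply v_p(a/b) = v_p(a) − v_p(b): v_5(17/155) = 0 − 1 = -1.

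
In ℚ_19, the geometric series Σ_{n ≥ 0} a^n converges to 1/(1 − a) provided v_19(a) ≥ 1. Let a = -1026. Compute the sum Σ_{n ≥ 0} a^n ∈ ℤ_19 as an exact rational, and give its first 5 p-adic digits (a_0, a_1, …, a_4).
Σ a^n = 1/(1 − a) = 1/1027;  first 5 digits = (1, 3, 6, 9, 9)

v_19(a) = 1 ≥ 1, so the series converges in ℤ_19 to 1/(1 − a) = 1/(1 − (-1026)) = 1/1027. Expand this rational in ℤ_19: compute digits iteratively via d_i = x_i mod 19, x_{i+1} = (x_i − d_i)/19. The first 5 digits are (1, 3, 6, 9, 9).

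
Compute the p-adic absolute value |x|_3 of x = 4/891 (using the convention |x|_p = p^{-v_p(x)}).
|4/891|_3 = 81

Step 1 — compute v_3(x) by factoring powers of 3 out of the numerator and denominator: v_3(4/891) = -4. Step 2 — apply |x|_p = p^{-v_p(x)} = 3^{4} = 81.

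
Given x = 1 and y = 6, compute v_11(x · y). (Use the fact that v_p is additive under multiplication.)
v_11(6) = 0

v_p(x) = 0 (factor: 1 = 11^0 · 1); v_p(y) = 0 (factor: 6 = 11^0 · 6). Additivity: v_p(xy) = v_p(x) + v_p(y) = 0 + 0 = 0. (Direct check: xy = 6 = 11^0 · (6).)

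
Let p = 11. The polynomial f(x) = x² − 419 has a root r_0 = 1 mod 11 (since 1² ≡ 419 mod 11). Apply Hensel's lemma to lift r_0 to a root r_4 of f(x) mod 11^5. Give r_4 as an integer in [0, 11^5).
r_4 = 77529 (mod 161051)

Hensel's recurrence: r_{i+1} = r_i − f(r_i)·(f′(r_i))^{-1} mod 11^{i+2}, with f′(x) = 2x. Iterate:
  r_0 = 1 (mod 11)
  r_1 = 89 (mod 121)
  r_2 = 331 (mod 1331)
  r_3 = 4324 (mod 14641)
  r_4 = 77529 (mod 161051)
Final: r_4 = 77529, and one checks f(r_4) ≡ 0 mod 11^5.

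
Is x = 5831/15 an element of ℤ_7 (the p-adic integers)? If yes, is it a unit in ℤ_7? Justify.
x ∈ ℤ_7 but not a unit; v_7(x) = 3 > 0

ℤ_7 = {x ∈ ℚ_7 : v_7(x) ≥ 0} and ℤ_7^× = {x ∈ ℤ_7 : v_7(x) = 0}. Here v_7(5831/15) = v_7(num) − v_7(den) = 3; compare against these criteria.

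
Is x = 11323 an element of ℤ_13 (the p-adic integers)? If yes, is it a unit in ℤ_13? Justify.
x ∈ ℤ_13 but not a unit; v_13(x) = 2 > 0

ℤ_13 = {x ∈ ℚ_13 : v_13(x) ≥ 0} and ℤ_13^× = {x ∈ ℤ_13 : v_13(x) = 0}. Here v_13(11323) = v_13(num) − v_13(den) = 2; compare against these criteria.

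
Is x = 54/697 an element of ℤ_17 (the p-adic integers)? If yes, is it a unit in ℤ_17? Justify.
x ∉ ℤ_17 (v_17(x) = -1 < 0)

ℤ_17 = {x ∈ ℚ_17 : v_17(x) ≥ 0} and ℤ_17^× = {x ∈ ℤ_17 : v_17(x) = 0}. Here v_17(54/697) = v_17(num) − v_17(den) = -1; compare against these criteria.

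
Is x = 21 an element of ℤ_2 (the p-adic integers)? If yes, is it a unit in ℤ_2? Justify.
x ∈ ℤ_2^× (unit); v_2(x) = 0

ℤ_2 = {x ∈ ℚ_2 : v_2(x) ≥ 0} and ℤ_2^× = {x ∈ ℤ_2 : v_2(x) = 0}. Here v_2(21) = v_2(num) − v_2(den) = 0; compare against these criteria.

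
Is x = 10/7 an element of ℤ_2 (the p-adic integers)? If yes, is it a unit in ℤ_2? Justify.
x ∈ ℤ_2 but not a unit; v_2(x) = 1 > 0

ℤ_2 = {x ∈ ℚ_2 : v_2(x) ≥ 0} and ℤ_2^× = {x ∈ ℤ_2 : v_2(x) = 0}. Here v_2(10/7) = v_2(num) − v_2(den) = 1; compare against these criteria.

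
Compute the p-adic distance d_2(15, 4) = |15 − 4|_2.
d_2(15, 4) = 1

Step 1 — x − y = 15 − 4 = 11. Step 2 — v_2(11) = 0 (factor: 11 = (2^0 · 11); the sign does not affect v_p). Step 3 — |x − y|_2 = 2^{0} = 1.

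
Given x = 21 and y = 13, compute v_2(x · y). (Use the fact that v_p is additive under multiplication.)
v_2(273) = 0

v_p(x) = 0 (factor: 21 = 2^0 · 21); v_p(y) = 0 (factor: 13 = 2^0 · 13). Additivity: v_p(xy) = v_p(x) + v_p(y) = 0 + 0 = 0. (Direct check: xy = 273 = 2^0 · (273).)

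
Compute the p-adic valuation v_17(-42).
v_17(-42) = 0

v_17(n) is the largest exponent k such that 17^k divides n. Factor out: -42 = -17^0 · 42. (Sign doesn't affect v_p.) So v_17(-42) = 0.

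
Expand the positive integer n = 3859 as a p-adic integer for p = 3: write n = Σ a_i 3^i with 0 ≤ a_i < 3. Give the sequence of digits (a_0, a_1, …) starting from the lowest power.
(a_0, a_1, …) = (1, 2, 2, 1, 2, 0, 2, 1)

Repeated division by 3 gives the digits low-to-high: 3859 = 1 + 2·3^1 + 2·3^2 + 1·3^3 + 2·3^4 + 2·3^6 + 1·3^7. Digit sequence: (1, 2, 2, 1, 2, 0, 2, 1).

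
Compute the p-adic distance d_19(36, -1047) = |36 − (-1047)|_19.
d_19(36, -1047) = 1/361

Step 1 — x − y = 36 − (-1047) = 1083. Step 2 — v_19(1083) = 2 (factor: 1083 = (19^2 · 3); the sign does not affect v_p). Step 3 — |x − y|_19 = 19^{-2} = 1/361.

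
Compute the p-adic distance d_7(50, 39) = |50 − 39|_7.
d_7(50, 39) = 1

Step 1 — x − y = 50 − 39 = 11. Step 2 — v_7(11) = 0 (factor: 11 = (7^0 · 11); the sign does not affect v_p). Step 3 — |x − y|_7 = 7^{0} = 1.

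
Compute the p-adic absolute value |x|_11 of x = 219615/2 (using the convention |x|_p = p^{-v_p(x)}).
|219615/2|_11 = 1/14641

Step 1 — compute v_11(x) by factoring powers of 11 out of the numerator and denominator: v_11(219615/2) = 4. Step 2 — apply |x|_p = p^{-v_p(x)} = 11^{-4} = 1/14641.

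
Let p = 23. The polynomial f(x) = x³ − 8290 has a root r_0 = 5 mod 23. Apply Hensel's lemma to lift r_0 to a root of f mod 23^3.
r_2 = 1983 (mod 12167)

Hensel: r_{i+1} = r_i − f(r_i)/f′(r_i) mod 23^{i+2}, where f′(x) = 3x². Iterate:
  r_0 = 5 (mod 23)
  r_1 = 396 (mod 529)
  r_2 = 1983 (mod 12167)
Final: r = 1983 with f(r) ≡ 0 mod 23^3.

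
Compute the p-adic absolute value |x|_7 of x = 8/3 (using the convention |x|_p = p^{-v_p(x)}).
|8/3|_7 = 1

Step 1 — compute v_7(x) by factoring powers of 7 out of the numerator and denominator: v_7(8/3) = 0. Step 2 — apply |x|_p = p^{-v_p(x)} = 7^{0} = 1.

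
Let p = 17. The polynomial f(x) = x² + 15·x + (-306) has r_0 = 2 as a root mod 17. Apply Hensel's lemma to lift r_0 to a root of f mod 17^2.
r_1 = 138 (mod 289)

Hensel: r_{i+1} = r_i − f(r_i)·(f′(r_i))^{-1} mod 17^{i+2}, f′(x) = 2x + 15. Iterate:
  r_0 = 2 (mod 17)
  r_1 = 138 (mod 289)
Final: r = 138 satisfies f(r) ≡ 0 mod 17^2.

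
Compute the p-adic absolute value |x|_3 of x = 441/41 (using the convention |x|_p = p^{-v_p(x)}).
|441/41|_3 = 1/9

Step 1 — compute v_3(x) by factoring powers of 3 out of the numerator and denominator: v_3(441/41) = 2. Step 2 — apply |x|_p = p^{-v_p(x)} = 3^{-2} = 1/9.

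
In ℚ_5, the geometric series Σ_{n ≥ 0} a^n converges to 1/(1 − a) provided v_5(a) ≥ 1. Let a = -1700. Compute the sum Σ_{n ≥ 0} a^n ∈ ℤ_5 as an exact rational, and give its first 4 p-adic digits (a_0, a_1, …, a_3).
Σ a^n = 1/(1 − a) = 1/1701;  first 4 digits = (1, 0, 2, 1)

v_5(a) = 2 ≥ 1, so the series converges in ℤ_5 to 1/(1 − a) = 1/(1 − (-1700)) = 1/1701. Expand this rational in ℤ_5: compute digits iteratively via d_i = x_i mod 5, x_{i+1} = (x_i − d_i)/5. The first 4 digits are (1, 0, 2, 1).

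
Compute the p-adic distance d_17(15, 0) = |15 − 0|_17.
d_17(15, 0) = 1

Step 1 — x − y = 15 − 0 = 15. Step 2 — v_17(15) = 0 (factor: 15 = (17^0 · 15); the sign does not affect v_p). Step 3 — |x − y|_17 = 17^{0} = 1.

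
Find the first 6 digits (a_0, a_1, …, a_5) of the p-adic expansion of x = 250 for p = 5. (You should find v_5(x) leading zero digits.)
(a_0, …, a_5) = (0, 0, 0, 2, 0, 0)

v_5(250) = 3, so a_0 = ... = a_2 = 0. Factor out: x = 5^3 · u with u = 2 a unit in ℤ_5. Expand u iteratively via a_{v+i} = u_i mod 5, u_{i+1} = (u_i − a_{v+i})/5:
  u_0 = 2;  a_3 = 2;  u_1 = (u_0 − 2)/5 = 0
  u_1 = 0;  a_4 = 0;  u_2 = (u_1 − 0)/5 = 0
  u_2 = 0;  a_5 = 0;  u_3 = (u_2 − 0)/5 = 0
Digits: (0, 0, 0, 2, 0, 0).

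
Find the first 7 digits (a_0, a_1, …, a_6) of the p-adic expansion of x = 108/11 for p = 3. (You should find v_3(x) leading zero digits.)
(a_0, …, a_6) = (0, 0, 0, 2, 0, 2, 2)

v_3(108/11) = 3, so a_0 = ... = a_2 = 0. Factor out: x = 3^3 · u with u = 4/11 a unit in ℤ_3. Expand u iteratively via a_{v+i} = u_i mod 3, u_{i+1} = (u_i − a_{v+i})/3:
  u_0 = 4/11;  a_3 = 2;  u_1 = (u_0 − 2)/3 = -6/11
  u_1 = -6/11;  a_4 = 0;  u_2 = (u_1 − 0)/3 = -2/11
  u_2 = -2/11;  a_5 = 2;  u_3 = (u_2 − 2)/3 = -8/11
  u_3 = -8/11;  a_6 = 2;  u_4 = (u_3 − 2)/3 = -10/11
Digits: (0, 0, 0, 2, 0, 2, 2).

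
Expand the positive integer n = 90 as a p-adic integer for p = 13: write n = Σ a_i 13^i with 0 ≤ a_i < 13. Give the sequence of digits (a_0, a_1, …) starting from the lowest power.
(a_0, a_1, …) = (12, 6)

Repeated division by 13 gives the digits low-to-high: 90 = 12 + 6·13^1. Digit sequence: (12, 6).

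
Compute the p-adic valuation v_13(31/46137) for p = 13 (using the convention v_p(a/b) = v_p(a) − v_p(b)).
v_13(31/46137) = -3

Factor powers of 13 from the numerator and denominator of the reduced fraction: 31 = 13^0 · 31 and 46137 = 13^3 · 21. Apply v_p(a/b) = v_p(a) − v_p(b): v_13(31/46137) = 0 − 3 = -3.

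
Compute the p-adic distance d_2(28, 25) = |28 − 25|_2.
d_2(28, 25) = 1

Step 1 — x − y = 28 − 25 = 3. Step 2 — v_2(3) = 0 (factor: 3 = (2^0 · 3); the sign does not affect v_p). Step 3 — |x − y|_2 = 2^{0} = 1.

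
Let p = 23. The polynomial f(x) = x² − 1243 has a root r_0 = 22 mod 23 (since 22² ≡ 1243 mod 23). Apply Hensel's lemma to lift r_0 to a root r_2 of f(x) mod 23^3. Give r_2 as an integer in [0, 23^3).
r_2 = 3610 (mod 12167)

Hensel's recurrence: r_{i+1} = r_i − f(r_i)·(f′(r_i))^{-1} mod 23^{i+2}, with f′(x) = 2x. Iterate:
  r_0 = 22 (mod 23)
  r_1 = 436 (mod 529)
  r_2 = 3610 (mod 12167)
Final: r_2 = 3610, and one checks f(r_2) ≡ 0 mod 23^3.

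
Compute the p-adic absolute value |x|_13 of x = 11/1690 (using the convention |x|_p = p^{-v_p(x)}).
|11/1690|_13 = 169

Step 1 — compute v_13(x) by factoring powers of 13 out of the numerator and denominator: v_13(11/1690) = -2. Step 2 — apply |x|_p = p^{-v_p(x)} = 13^{2} = 169.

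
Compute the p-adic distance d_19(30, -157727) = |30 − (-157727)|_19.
d_19(30, -157727) = 1/6859

Step 1 — x − y = 30 − (-157727) = 157757. Step 2 — v_19(157757) = 3 (factor: 157757 = (19^3 · 23); the sign does not affect v_p). Step 3 — |x − y|_19 = 19^{-3} = 1/6859.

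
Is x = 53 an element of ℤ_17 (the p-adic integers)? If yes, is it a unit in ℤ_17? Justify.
x ∈ ℤ_17^× (unit); v_17(x) = 0

ℤ_17 = {x ∈ ℚ_17 : v_17(x) ≥ 0} and ℤ_17^× = {x ∈ ℤ_17 : v_17(x) = 0}. Here v_17(53) = v_17(num) − v_17(den) = 0; compare against these criteria.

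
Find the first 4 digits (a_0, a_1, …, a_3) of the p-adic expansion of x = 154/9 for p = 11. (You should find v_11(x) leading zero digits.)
(a_0, …, a_3) = (0, 4, 1, 6)

v_11(154/9) = 1, so a_0 = ... = a_0 = 0. Factor out: x = 11^1 · u with u = 14/9 a unit in ℤ_11. Expand u iteratively via a_{v+i} = u_i mod 11, u_{i+1} = (u_i − a_{v+i})/11:
  u_0 = 14/9;  a_1 = 4;  u_1 = (u_0 − 4)/11 = -2/9
  u_1 = -2/9;  a_2 = 1;  u_2 = (u_1 − 1)/11 = -1/9
  u_2 = -1/9;  a_3 = 6;  u_3 = (u_2 − 6)/11 = -5/9
Digits: (0, 4, 1, 6).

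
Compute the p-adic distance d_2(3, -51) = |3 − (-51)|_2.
d_2(3, -51) = 1/2

Step 1 — x − y = 3 − (-51) = 54. Step 2 — v_2(54) = 1 (factor: 54 = (2^1 · 27); the sign does not affect v_p). Step 3 — |x − y|_2 = 2^{-1} = 1/2.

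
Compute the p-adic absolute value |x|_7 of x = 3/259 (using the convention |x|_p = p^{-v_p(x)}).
|3/259|_7 = 7

Step 1 — compute v_7(x) by factoring powers of 7 out of the numerator and denominator: v_7(3/259) = -1. Step 2 — apply |x|_p = p^{-v_p(x)} = 7^{1} = 7.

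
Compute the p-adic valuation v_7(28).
v_7(28) = 1

v_7(n) is the largest exponent k such that 7^k divides n. Factor out: 28 = 7^1 · 4. (Sign doesn't affect v_p.) So v_7(28) = 1.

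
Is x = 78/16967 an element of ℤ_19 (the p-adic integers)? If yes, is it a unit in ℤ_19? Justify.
x ∉ ℤ_19 (v_19(x) = -2 < 0)

ℤ_19 = {x ∈ ℚ_19 : v_19(x) ≥ 0} and ℤ_19^× = {x ∈ ℤ_19 : v_19(x) = 0}. Here v_19(78/16967) = v_19(num) − v_19(den) = -2; compare against these criteria.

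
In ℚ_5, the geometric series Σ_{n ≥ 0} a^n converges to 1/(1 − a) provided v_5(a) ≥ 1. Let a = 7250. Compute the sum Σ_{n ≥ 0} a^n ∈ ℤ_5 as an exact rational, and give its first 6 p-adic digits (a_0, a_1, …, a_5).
Σ a^n = 1/(1 − a) = -1/7249;  first 6 digits = (1, 0, 0, 3, 1, 2)

v_5(a) = 3 ≥ 1, so the series converges in ℤ_5 to 1/(1 − a) = 1/(1 − 7250) = -1/7249. Expand this rational in ℤ_5: compute digits iteratively via d_i = x_i mod 5, x_{i+1} = (x_i − d_i)/5. The first 6 digits are (1, 0, 0, 3, 1, 2).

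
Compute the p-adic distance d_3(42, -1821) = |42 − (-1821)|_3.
d_3(42, -1821) = 1/81

Step 1 — x − y = 42 − (-1821) = 1863. Step 2 — v_3(1863) = 4 (factor: 1863 = (3^4 · 23); the sign does not affect v_p). Step 3 — |x − y|_3 = 3^{-4} = 1/81.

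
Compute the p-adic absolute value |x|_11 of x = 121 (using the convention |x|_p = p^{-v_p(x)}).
|121|_11 = 1/121

Step 1 — compute v_11(x) by factoring powers of 11 out of the numerator and denominator: v_11(121) = 2. Step 2 — apply |x|_p = p^{-v_p(x)} = 11^{-2} = 1/121.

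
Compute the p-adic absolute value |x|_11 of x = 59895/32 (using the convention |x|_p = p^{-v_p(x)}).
|59895/32|_11 = 1/1331

Step 1 — compute v_11(x) by factoring powers of 11 out of the numerator and denominator: v_11(59895/32) = 3. Step 2 — apply |x|_p = p^{-v_p(x)} = 11^{-3} = 1/1331.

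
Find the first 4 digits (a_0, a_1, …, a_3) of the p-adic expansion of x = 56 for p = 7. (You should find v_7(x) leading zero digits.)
(a_0, …, a_3) = (0, 1, 1, 0)

v_7(56) = 1, so a_0 = ... = a_0 = 0. Factor out: x = 7^1 · u with u = 8 a unit in ℤ_7. Expand u iteratively via a_{v+i} = u_i mod 7, u_{i+1} = (u_i − a_{v+i})/7:
  u_0 = 8;  a_1 = 1;  u_1 = (u_0 − 1)/7 = 1
  u_1 = 1;  a_2 = 1;  u_2 = (u_1 − 1)/7 = 0
  u_2 = 0;  a_3 = 0;  u_3 = (u_2 − 0)/7 = 0
Digits: (0, 1, 1, 0).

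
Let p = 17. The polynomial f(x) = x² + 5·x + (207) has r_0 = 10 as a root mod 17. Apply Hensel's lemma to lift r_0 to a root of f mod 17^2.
r_1 = 146 (mod 289)

Hensel: r_{i+1} = r_i − f(r_i)·(f′(r_i))^{-1} mod 17^{i+2}, f′(x) = 2x + 5. Iterate:
  r_0 = 10 (mod 17)
  r_1 = 146 (mod 289)
Final: r = 146 satisfies f(r) ≡ 0 mod 17^2.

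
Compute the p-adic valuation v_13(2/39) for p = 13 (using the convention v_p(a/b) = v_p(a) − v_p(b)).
v_13(2/39) = -1

Factor powers of 13 from the numerator and denominator of the reduced fraction: 2 = 13^0 · 2 and 39 = 13^1 · 3. Apply v_p(a/b) = v_p(a) − v_p(b): v_13(2/39) = 0 − 1 = -1.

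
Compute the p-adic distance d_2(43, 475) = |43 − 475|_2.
d_2(43, 475) = 1/16

Step 1 — x − y = 43 − 475 = -432. Step 2 — v_2(-432) = 4 (factor: -432 = −(2^4 · 27); the sign does not affect v_p). Step 3 — |x − y|_2 = 2^{-4} = 1/16.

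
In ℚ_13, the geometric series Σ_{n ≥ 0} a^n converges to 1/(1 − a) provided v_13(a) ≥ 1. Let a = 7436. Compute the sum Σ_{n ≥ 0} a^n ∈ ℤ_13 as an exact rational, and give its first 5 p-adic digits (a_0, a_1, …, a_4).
Σ a^n = 1/(1 − a) = -1/7435;  first 5 digits = (1, 0, 5, 3, 12)

v_13(a) = 2 ≥ 1, so the series converges in ℤ_13 to 1/(1 − a) = 1/(1 − 7436) = -1/7435. Expand this rational in ℤ_13: compute digits iteratively via d_i = x_i mod 13, x_{i+1} = (x_i − d_i)/13. The first 5 digits are (1, 0, 5, 3, 12).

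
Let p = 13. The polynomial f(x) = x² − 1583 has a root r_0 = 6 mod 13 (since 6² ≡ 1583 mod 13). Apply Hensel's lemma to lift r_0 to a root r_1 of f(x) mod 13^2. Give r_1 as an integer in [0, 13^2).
r_1 = 149 (mod 169)

Hensel's recurrence: r_{i+1} = r_i − f(r_i)·(f′(r_i))^{-1} mod 13^{i+2}, with f′(x) = 2x. Iterate:
  r_0 = 6 (mod 13)
  r_1 = 149 (mod 169)
Final: r_1 = 149, and one checks f(r_1) ≡ 0 mod 13^2.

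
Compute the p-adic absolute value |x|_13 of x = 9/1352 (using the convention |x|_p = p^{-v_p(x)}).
|9/1352|_13 = 169

Step 1 — compute v_13(x) by factoring powers of 13 out of the numerator and denominator: v_13(9/1352) = -2. Step 2 — apply |x|_p = p^{-v_p(x)} = 13^{2} = 169.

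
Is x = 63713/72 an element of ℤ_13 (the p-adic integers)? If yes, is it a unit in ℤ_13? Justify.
x ∈ ℤ_13 but not a unit; v_13(x) = 3 > 0

ℤ_13 = {x ∈ ℚ_13 : v_13(x) ≥ 0} and ℤ_13^× = {x ∈ ℤ_13 : v_13(x) = 0}. Here v_13(63713/72) = v_13(num) − v_13(den) = 3; compare against these criteria.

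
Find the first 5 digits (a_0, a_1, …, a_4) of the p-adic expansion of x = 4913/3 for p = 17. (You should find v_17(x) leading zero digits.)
(a_0, …, a_4) = (0, 0, 0, 6, 11)

v_17(4913/3) = 3, so a_0 = ... = a_2 = 0. Factor out: x = 17^3 · u with u = 1/3 a unit in ℤ_17. Expand u iteratively via a_{v+i} = u_i mod 17, u_{i+1} = (u_i − a_{v+i})/17:
  u_0 = 1/3;  a_3 = 6;  u_1 = (u_0 − 6)/17 = -1/3
  u_1 = -1/3;  a_4 = 11;  u_2 = (u_1 − 11)/17 = -2/3
Digits: (0, 0, 0, 6, 11).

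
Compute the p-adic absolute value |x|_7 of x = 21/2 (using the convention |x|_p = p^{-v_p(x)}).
|21/2|_7 = 1/7

Step 1 — compute v_7(x) by factoring powers of 7 out of the numerator and denominator: v_7(21/2) = 1. Step 2 — apply |x|_p = p^{-v_p(x)} = 7^{-1} = 1/7.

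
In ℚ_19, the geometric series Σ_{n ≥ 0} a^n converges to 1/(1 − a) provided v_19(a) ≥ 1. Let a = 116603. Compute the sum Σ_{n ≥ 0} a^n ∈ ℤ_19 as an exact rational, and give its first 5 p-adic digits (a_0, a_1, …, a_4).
Σ a^n = 1/(1 − a) = -1/116602;  first 5 digits = (1, 0, 0, 17, 0)

v_19(a) = 3 ≥ 1, so the series converges in ℤ_19 to 1/(1 − a) = 1/(1 − 116603) = -1/116602. Expand this rational in ℤ_19: compute digits iteratively via d_i = x_i mod 19, x_{i+1} = (x_i − d_i)/19. The first 5 digits are (1, 0, 0, 17, 0).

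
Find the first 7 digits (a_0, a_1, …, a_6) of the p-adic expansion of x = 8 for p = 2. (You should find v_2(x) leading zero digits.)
(a_0, …, a_6) = (0, 0, 0, 1, 0, 0, 0)

v_2(8) = 3, so a_0 = ... = a_2 = 0. Factor out: x = 2^3 · u with u = 1 a unit in ℤ_2. Expand u iteratively via a_{v+i} = u_i mod 2, u_{i+1} = (u_i − a_{v+i})/2:
  u_0 = 1;  a_3 = 1;  u_1 = (u_0 − 1)/2 = 0
  u_1 = 0;  a_4 = 0;  u_2 = (u_1 − 0)/2 = 0
  u_2 = 0;  a_5 = 0;  u_3 = (u_2 − 0)/2 = 0
  u_3 = 0;  a_6 = 0;  u_4 = (u_3 − 0)/2 = 0
Digits: (0, 0, 0, 1, 0, 0, 0).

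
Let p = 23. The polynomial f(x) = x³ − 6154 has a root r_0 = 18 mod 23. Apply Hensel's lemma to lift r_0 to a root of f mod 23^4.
r_3 = 42568 (mod 279841)

Hensel: r_{i+1} = r_i − f(r_i)/f′(r_i) mod 23^{i+2}, where f′(x) = 3x². Iterate:
  r_0 = 18 (mod 23)
  r_1 = 248 (mod 529)
  r_2 = 6067 (mod 12167)
  r_3 = 42568 (mod 279841)
Final: r = 42568 with f(r) ≡ 0 mod 23^4.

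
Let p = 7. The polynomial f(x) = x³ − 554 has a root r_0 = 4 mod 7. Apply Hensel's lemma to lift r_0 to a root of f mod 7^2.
r_1 = 4 (mod 49)

Hensel: r_{i+1} = r_i − f(r_i)/f′(r_i) mod 7^{i+2}, where f′(x) = 3x². Iterate:
  r_0 = 4 (mod 7)
  r_1 = 4 (mod 49)
Final: r = 4 with f(r) ≡ 0 mod 7^2.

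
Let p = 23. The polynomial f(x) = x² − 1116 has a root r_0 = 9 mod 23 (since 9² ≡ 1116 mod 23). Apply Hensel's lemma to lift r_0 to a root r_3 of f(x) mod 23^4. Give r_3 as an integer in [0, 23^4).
r_3 = 228859 (mod 279841)

Hensel's recurrence: r_{i+1} = r_i − f(r_i)·(f′(r_i))^{-1} mod 23^{i+2}, with f′(x) = 2x. Iterate:
  r_0 = 9 (mod 23)
  r_1 = 331 (mod 529)
  r_2 = 9853 (mod 12167)
  r_3 = 228859 (mod 279841)
Final: r_3 = 228859, and one checks f(r_3) ≡ 0 mod 23^4.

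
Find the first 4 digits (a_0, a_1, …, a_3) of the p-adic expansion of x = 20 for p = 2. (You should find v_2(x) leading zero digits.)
(a_0, …, a_3) = (0, 0, 1, 0)

v_2(20) = 2, so a_0 = ... = a_1 = 0. Factor out: x = 2^2 · u with u = 5 a unit in ℤ_2. Expand u iteratively via a_{v+i} = u_i mod 2, u_{i+1} = (u_i − a_{v+i})/2:
  u_0 = 5;  a_2 = 1;  u_1 = (u_0 − 1)/2 = 2
  u_1 = 2;  a_3 = 0;  u_2 = (u_1 − 0)/2 = 1
Digits: (0, 0, 1, 0).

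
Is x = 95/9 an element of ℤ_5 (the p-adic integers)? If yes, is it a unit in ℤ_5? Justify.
x ∈ ℤ_5 but not a unit; v_5(x) = 1 > 0

ℤ_5 = {x ∈ ℚ_5 : v_5(x) ≥ 0} and ℤ_5^× = {x ∈ ℤ_5 : v_5(x) = 0}. Here v_5(95/9) = v_5(num) − v_5(den) = 1; compare against these criteria.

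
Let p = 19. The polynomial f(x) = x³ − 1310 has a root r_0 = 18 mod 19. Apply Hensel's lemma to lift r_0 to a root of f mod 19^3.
r_2 = 6212 (mod 6859)

Hensel: r_{i+1} = r_i − f(r_i)/f′(r_i) mod 19^{i+2}, where f′(x) = 3x². Iterate:
  r_0 = 18 (mod 19)
  r_1 = 75 (mod 361)
  r_2 = 6212 (mod 6859)
Final: r = 6212 with f(r) ≡ 0 mod 19^3.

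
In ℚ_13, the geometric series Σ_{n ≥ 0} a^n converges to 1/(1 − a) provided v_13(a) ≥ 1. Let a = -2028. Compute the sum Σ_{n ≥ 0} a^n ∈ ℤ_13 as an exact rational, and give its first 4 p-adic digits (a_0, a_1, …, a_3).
Σ a^n = 1/(1 − a) = 1/2029;  first 4 digits = (1, 0, 1, 12)

v_13(a) = 2 ≥ 1, so the series converges in ℤ_13 to 1/(1 − a) = 1/(1 − (-2028)) = 1/2029. Expand this rational in ℤ_13: compute digits iteratively via d_i = x_i mod 13, x_{i+1} = (x_i − d_i)/13. The first 4 digits are (1, 0, 1, 12).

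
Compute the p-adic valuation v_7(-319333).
v_7(-319333) = 5

v_7(n) is the largest exponent k such that 7^k divides n. Factor out: -319333 = -7^5 · 19. (Sign doesn't affect v_p.) So v_7(-319333) = 5.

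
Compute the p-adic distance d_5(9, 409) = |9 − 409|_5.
d_5(9, 409) = 1/25

Step 1 — x − y = 9 − 409 = -400. Step 2 — v_5(-400) = 2 (factor: -400 = −(5^2 · 16); the sign does not affect v_p). Step 3 — |x − y|_5 = 5^{-2} = 1/25.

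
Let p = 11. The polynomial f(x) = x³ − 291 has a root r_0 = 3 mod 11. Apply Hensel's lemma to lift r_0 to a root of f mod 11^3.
r_2 = 1290 (mod 1331)

Hensel: r_{i+1} = r_i − f(r_i)/f′(r_i) mod 11^{i+2}, where f′(x) = 3x². Iterate:
  r_0 = 3 (mod 11)
  r_1 = 80 (mod 121)
  r_2 = 1290 (mod 1331)
Final: r = 1290 with f(r) ≡ 0 mod 11^3.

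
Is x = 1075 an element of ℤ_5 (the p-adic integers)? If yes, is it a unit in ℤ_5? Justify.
x ∈ ℤ_5 but not a unit; v_5(x) = 2 > 0

ℤ_5 = {x ∈ ℚ_5 : v_5(x) ≥ 0} and ℤ_5^× = {x ∈ ℤ_5 : v_5(x) = 0}. Here v_5(1075) = v_5(num) − v_5(den) = 2; compare against these criteria.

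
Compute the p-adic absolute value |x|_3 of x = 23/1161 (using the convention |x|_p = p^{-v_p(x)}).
|23/1161|_3 = 27

Step 1 — compute v_3(x) by factoring powers of 3 out of the numerator and denominator: v_3(23/1161) = -3. Step 2 — apply |x|_p = p^{-v_p(x)} = 3^{3} = 27.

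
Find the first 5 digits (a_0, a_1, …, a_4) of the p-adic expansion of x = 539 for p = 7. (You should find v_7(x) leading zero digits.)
(a_0, …, a_4) = (0, 0, 4, 1, 0)

v_7(539) = 2, so a_0 = ... = a_1 = 0. Factor out: x = 7^2 · u with u = 11 a unit in ℤ_7. Expand u iteratively via a_{v+i} = u_i mod 7, u_{i+1} = (u_i − a_{v+i})/7:
  u_0 = 11;  a_2 = 4;  u_1 = (u_0 − 4)/7 = 1
  u_1 = 1;  a_3 = 1;  u_2 = (u_1 − 1)/7 = 0
  u_2 = 0;  a_4 = 0;  u_3 = (u_2 − 0)/7 = 0
Digits: (0, 0, 4, 1, 0).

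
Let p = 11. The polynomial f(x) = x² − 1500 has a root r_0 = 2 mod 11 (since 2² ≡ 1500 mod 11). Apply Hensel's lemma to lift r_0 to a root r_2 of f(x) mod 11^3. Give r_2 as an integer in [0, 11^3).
r_2 = 13 (mod 1331)

Hensel's recurrence: r_{i+1} = r_i − f(r_i)·(f′(r_i))^{-1} mod 11^{i+2}, with f′(x) = 2x. Iterate:
  r_0 = 2 (mod 11)
  r_1 = 13 (mod 121)
  r_2 = 13 (mod 1331)
Final: r_2 = 13, and one checks f(r_2) ≡ 0 mod 11^3.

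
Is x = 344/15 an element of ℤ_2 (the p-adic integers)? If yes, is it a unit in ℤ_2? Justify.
x ∈ ℤ_2 but not a unit; v_2(x) = 3 > 0

ℤ_2 = {x ∈ ℚ_2 : v_2(x) ≥ 0} and ℤ_2^× = {x ∈ ℤ_2 : v_2(x) = 0}. Here v_2(344/15) = v_2(num) − v_2(den) = 3; compare against these criteria.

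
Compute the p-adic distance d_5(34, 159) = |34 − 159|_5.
d_5(34, 159) = 1/125

Step 1 — x − y = 34 − 159 = -125. Step 2 — v_5(-125) = 3 (factor: -125 = −(5^3 · 1); the sign does not affect v_p). Step 3 — |x − y|_5 = 5^{-3} = 1/125.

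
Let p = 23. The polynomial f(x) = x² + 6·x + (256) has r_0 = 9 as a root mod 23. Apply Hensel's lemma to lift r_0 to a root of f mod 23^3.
r_2 = 1734 (mod 12167)

Hensel: r_{i+1} = r_i − f(r_i)·(f′(r_i))^{-1} mod 23^{i+2}, f′(x) = 2x + 6. Iterate:
  r_0 = 9 (mod 23)
  r_1 = 147 (mod 529)
  r_2 = 1734 (mod 12167)
Final: r = 1734 satisfies f(r) ≡ 0 mod 23^3.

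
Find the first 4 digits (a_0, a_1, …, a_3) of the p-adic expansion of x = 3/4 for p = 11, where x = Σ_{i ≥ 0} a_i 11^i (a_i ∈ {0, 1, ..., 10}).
(a_0, …, a_3) = (9, 2, 8, 2)

v_11(3/4) = 0 (numerator and denominator both coprime to 11), so x ∈ ℤ_11^×. Compute digits iteratively via a_i = x_i mod 11, x_{i+1} = (x_i − a_i)/11, with x_0 = x:
  x_0 = 3/4;  a_0 = 9;  x_1 = (x_0 − 9)/11 = -3/4
  x_1 = -3/4;  a_1 = 2;  x_2 = (x_1 − 2)/11 = -1/4
  x_2 = -1/4;  a_2 = 8;  x_3 = (x_2 − 8)/11 = -3/4
  x_3 = -3/4;  a_3 = 2;  x_4 = (x_3 − 2)/11 = -1/4
Digits: (9, 2, 8, 2).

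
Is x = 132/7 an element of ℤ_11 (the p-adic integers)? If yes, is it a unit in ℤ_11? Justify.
x ∈ ℤ_11 but not a unit; v_11(x) = 1 > 0

ℤ_11 = {x ∈ ℚ_11 : v_11(x) ≥ 0} and ℤ_11^× = {x ∈ ℤ_11 : v_11(x) = 0}. Here v_11(132/7) = v_11(num) − v_11(den) = 1; compare against these criteria.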